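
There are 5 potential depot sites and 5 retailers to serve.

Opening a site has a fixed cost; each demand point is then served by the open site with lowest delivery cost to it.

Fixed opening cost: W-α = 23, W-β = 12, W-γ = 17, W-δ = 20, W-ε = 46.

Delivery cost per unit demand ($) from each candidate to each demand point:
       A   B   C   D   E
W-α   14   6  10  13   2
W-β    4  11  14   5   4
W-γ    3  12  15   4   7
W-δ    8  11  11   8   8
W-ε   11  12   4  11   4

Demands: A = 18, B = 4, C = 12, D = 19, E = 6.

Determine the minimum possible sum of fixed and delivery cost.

300

Open {W-α, W-γ, W-ε}: assign each demand point to its cheapest open site.
  A→W-γ 18×3=54, B→W-α 4×6=24, C→W-ε 12×4=48, D→W-γ 19×4=76, E→W-α 6×2=12
  delivery cost 214, fixed 86 → total 300.
Compare {W-α, W-β, W-γ, W-ε}: delivery cost 214 + fixed 98 = 312.
Compare {W-γ, W-ε}: delivery cost 250 + fixed 63 = 313.
Compare {W-α, W-γ, W-δ, W-ε}: delivery cost 214 + fixed 106 = 320.
All other subsets cost ≥ 312. Minimum total cost: 300.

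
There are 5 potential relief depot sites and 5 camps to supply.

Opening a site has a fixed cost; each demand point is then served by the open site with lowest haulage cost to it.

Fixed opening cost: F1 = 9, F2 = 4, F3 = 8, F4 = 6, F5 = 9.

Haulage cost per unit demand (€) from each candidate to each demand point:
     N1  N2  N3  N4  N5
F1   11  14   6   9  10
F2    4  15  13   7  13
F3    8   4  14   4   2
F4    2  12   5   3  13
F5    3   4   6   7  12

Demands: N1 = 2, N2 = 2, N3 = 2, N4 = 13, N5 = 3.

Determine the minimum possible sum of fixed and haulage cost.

81

Open {F3, F4}: assign each demand point to its cheapest open site.
  N1→F4 2×2=4, N2→F3 2×4=8, N3→F4 2×5=10, N4→F4 13×3=39, N5→F3 3×2=6
  haulage cost 67, fixed 14 → total 81.
Compare {F2, F3, F4}: haulage cost 67 + fixed 18 = 85.
Compare {F1, F3, F4}: haulage cost 67 + fixed 23 = 90.
Compare {F3, F4, F5}: haulage cost 67 + fixed 23 = 90.
All other subsets cost ≥ 85. Minimum total cost: 81.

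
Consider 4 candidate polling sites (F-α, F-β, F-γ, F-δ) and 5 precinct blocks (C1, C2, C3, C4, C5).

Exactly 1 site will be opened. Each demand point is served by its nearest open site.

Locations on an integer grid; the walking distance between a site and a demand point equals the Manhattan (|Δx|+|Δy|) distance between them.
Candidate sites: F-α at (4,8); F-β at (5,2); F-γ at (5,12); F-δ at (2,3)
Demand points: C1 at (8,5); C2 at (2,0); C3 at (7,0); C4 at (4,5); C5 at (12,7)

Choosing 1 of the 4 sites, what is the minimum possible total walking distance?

31

Open {F-β}.
  C1→F-β 6, C2→F-β 5, C3→F-β 4, C4→F-β 4, C5→F-β 12  ⇒ total 31.
Compare {F-δ}: total 37.
Compare {F-α}: total 40.
No size-1 selection does better; minimum is 31.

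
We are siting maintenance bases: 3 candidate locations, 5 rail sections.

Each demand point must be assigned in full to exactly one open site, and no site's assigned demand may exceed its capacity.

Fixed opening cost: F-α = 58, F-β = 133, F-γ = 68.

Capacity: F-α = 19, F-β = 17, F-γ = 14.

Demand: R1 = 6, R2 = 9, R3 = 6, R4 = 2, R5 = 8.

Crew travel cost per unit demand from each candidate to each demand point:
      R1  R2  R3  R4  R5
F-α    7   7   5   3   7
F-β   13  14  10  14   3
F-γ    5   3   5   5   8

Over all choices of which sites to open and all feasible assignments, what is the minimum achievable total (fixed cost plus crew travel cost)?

Open {F-α, F-γ}; cheapest assignment that respects the capacities:
  F-α (cap 19, load 19): R2, R4, R5 — cost 9×7 + 2×3 + 8×7 = 125
  F-γ (cap 14, load 12): R1, R3 — cost 6×5 + 6×5 = 60
  Shipping 185, fixed 126 → total 311.
  Any other capacity-feasible assignment to {F-α, F-γ} ships for at least 185.
Compare {F-α, F-β}: its best feasible assignment gives total 386.
Compare {F-α, F-β, F-γ}: its best feasible assignment gives total 388.
Every other set of open sites that can feasibly serve all demand totals ≥ 386 even under its best assignment. Minimum: 311.

311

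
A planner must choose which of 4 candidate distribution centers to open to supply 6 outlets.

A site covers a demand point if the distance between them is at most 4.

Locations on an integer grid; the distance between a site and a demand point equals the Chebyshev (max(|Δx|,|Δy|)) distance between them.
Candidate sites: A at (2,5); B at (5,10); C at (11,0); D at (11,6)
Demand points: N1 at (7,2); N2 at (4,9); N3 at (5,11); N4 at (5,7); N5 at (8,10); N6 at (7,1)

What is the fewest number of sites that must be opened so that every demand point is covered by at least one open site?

2

Coverage sets (demand points within 4 of each site):
  A: {N2, N4}
  B: {N2, N3, N4, N5}
  C: {N1, N6}
  D: {N1, N5}
No single site covers all 6 demand points.
But {B, C} covers everything, so the minimum is 2.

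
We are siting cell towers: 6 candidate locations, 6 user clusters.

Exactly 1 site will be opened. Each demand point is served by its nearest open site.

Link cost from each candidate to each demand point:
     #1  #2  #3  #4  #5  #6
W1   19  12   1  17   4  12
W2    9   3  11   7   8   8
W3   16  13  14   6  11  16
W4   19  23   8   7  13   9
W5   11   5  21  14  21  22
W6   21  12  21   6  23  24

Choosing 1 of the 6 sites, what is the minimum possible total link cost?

Open {W2}.
  #1→W2 9, #2→W2 3, #3→W2 11, #4→W2 7, #5→W2 8, #6→W2 8  ⇒ total 46.
Compare {W1}: total 65.
Compare {W3}: total 76.
No size-1 selection does better; minimum is 46.

46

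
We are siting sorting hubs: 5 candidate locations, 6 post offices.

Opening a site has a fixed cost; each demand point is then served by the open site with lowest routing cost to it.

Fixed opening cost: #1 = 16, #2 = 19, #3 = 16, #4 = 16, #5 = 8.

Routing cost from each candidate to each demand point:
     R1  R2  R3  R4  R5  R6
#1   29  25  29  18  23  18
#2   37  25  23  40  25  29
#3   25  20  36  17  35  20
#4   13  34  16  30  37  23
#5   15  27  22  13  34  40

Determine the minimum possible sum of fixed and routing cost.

Open {#1, #5}: assign each demand point to its cheapest open site.
  R1→#5 15, R2→#1 25, R3→#5 22, R4→#5 13, R5→#1 23, R6→#1 18
  routing cost 116, fixed 24 → total 140.
Compare {#1, #4}: routing cost 113 + fixed 32 = 145.
Compare {#3, #5}: routing cost 124 + fixed 24 = 148.
Compare {#1, #4, #5}: routing cost 108 + fixed 40 = 148.
All other subsets cost ≥ 145. Minimum total cost: 140.

140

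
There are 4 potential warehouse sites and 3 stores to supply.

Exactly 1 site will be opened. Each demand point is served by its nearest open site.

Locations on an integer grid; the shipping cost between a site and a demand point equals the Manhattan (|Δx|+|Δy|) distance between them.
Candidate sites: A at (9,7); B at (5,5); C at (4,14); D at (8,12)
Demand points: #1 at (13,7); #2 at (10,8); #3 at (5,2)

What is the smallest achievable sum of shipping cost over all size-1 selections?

Open {A}.
  #1→A 4, #2→A 2, #3→A 9  ⇒ total 15.
Compare {B}: total 21.
Compare {D}: total 29.
No size-1 selection does better; minimum is 15.

15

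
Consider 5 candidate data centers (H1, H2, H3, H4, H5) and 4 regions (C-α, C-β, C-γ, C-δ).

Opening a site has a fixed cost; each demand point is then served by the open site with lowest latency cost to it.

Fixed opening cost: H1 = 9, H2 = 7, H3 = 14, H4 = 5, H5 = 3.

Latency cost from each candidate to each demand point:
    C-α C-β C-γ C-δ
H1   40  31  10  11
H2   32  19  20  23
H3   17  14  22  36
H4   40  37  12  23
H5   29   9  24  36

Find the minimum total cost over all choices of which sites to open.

71

Open {H1, H5}: assign each demand point to its cheapest open site.
  C-α→H5 29, C-β→H5 9, C-γ→H1 10, C-δ→H1 11
  latency cost 59, fixed 12 → total 71.
Compare {H1, H3, H5}: latency cost 47 + fixed 26 = 73.
Compare {H1, H3}: latency cost 52 + fixed 23 = 75.
Compare {H1, H4, H5}: latency cost 59 + fixed 17 = 76.
All other subsets cost ≥ 73. Minimum total cost: 71.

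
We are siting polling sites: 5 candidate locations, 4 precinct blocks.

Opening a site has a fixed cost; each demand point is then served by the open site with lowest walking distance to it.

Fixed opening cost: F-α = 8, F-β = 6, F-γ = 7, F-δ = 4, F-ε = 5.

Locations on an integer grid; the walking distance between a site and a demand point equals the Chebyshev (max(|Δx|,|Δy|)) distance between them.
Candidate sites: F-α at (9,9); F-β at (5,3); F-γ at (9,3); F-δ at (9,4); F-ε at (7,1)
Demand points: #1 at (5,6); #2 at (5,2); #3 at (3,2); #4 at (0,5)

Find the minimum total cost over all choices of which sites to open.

17

Open {F-β}: assign each demand point to its cheapest open site.
  #1→F-β 3, #2→F-β 1, #3→F-β 2, #4→F-β 5
  walking distance 11, fixed 6 → total 17.
Compare {F-β, F-δ}: walking distance 11 + fixed 10 = 21.
Compare {F-β, F-ε}: walking distance 11 + fixed 11 = 22.
Compare {F-ε}: walking distance 18 + fixed 5 = 23.
All other subsets cost ≥ 21. Minimum total cost: 17.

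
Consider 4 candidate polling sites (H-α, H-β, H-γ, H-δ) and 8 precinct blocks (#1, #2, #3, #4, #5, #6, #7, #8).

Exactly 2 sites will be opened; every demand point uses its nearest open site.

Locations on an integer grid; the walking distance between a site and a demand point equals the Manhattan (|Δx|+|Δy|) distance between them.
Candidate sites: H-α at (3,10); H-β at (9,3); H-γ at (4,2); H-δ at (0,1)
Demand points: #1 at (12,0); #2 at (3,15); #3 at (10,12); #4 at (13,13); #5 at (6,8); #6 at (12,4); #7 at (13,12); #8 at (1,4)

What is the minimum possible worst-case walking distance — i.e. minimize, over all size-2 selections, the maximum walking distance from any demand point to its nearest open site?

13

Open {H-α, H-β}.
  Farthest demand point is #4 at walking distance 13 (to H-α); all others are ≤ 13.
With {H-α, H-γ} the worst case is 13.
With {H-β, H-γ} the worst case is 14.
No size-2 selection achieves below 13.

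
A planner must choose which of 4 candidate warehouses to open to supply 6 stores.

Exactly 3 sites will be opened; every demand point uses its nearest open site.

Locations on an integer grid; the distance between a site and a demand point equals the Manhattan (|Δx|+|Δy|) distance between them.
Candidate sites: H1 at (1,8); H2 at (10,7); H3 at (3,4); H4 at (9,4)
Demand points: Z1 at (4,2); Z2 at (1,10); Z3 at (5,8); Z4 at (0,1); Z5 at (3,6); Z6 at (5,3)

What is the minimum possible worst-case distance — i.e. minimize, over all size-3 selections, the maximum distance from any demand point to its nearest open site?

Open {H1, H2, H3}.
  Farthest demand point is Z4 at distance 6 (to H3); all others are ≤ 6.
With {H1, H3, H4} the worst case is 6.
With {H1, H2, H4} the worst case is 8.
No size-3 selection achieves below 6.

6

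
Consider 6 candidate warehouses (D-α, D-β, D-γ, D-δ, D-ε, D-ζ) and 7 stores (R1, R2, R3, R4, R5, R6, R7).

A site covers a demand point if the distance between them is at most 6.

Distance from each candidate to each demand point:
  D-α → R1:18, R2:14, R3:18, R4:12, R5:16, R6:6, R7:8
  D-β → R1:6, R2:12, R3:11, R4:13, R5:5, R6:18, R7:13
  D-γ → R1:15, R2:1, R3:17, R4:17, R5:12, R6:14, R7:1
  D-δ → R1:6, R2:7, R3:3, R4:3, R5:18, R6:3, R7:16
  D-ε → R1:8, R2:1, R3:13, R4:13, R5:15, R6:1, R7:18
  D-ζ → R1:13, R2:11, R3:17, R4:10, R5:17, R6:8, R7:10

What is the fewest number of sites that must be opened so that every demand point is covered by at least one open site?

3

Coverage sets (demand points within 6 of each site):
  D-α: {R6}
  D-β: {R1, R5}
  D-γ: {R2, R7}
  D-δ: {R1, R3, R4, R6}
  D-ε: {R2, R6}
  D-ζ: {}
No 2 sites suffice: every size-2 union leaves at least one demand point uncovered.
But {D-β, D-γ, D-δ} covers everything, so the minimum is 3.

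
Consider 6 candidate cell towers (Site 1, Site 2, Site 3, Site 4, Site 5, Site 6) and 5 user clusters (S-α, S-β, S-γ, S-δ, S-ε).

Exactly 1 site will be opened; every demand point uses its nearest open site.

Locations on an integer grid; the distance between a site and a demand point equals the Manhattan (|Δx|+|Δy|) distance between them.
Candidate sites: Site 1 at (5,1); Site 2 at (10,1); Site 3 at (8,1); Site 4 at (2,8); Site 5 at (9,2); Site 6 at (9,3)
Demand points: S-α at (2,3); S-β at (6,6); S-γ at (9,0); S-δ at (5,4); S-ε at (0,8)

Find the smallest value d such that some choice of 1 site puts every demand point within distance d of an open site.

12

Open {Site 1}.
  Farthest demand point is S-ε at distance 12 (to Site 1); all others are ≤ 12.
With {Site 6} the worst case is 14.
With {Site 3} the worst case is 15.
No size-1 selection achieves below 12.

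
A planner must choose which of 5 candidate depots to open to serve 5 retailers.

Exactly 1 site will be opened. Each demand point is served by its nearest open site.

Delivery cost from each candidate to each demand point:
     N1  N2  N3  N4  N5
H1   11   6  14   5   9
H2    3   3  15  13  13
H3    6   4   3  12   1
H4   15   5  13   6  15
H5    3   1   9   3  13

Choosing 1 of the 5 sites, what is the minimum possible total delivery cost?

Open {H3}.
  N1→H3 6, N2→H3 4, N3→H3 3, N4→H3 12, N5→H3 1  ⇒ total 26.
Compare {H5}: total 29.
Compare {H1}: total 45.
No size-1 selection does better; minimum is 26.

26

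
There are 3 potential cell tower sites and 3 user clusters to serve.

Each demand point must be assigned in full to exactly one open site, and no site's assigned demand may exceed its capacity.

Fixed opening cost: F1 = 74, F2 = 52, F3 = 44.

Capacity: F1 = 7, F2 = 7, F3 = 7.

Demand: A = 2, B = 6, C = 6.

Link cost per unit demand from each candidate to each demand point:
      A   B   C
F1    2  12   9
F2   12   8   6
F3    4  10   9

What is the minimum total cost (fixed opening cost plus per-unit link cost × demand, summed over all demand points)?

270

Open {F1, F2, F3}; cheapest assignment that respects the capacities:
  F1 (cap 7, load 2): A — cost 2×2 = 4
  F2 (cap 7, load 6): C — cost 6×6 = 36
  F3 (cap 7, load 6): B — cost 6×10 = 60
  Shipping 100, fixed 170 → total 270.
  Any other capacity-feasible assignment to {F1, F2, F3} ships for at least 100.
Total demand is 14; every other set of sites either has combined capacity below 14 or cannot fit the demands without splitting one across sites, so {F1, F2, F3} is the only feasible choice of open sites. Minimum: 270.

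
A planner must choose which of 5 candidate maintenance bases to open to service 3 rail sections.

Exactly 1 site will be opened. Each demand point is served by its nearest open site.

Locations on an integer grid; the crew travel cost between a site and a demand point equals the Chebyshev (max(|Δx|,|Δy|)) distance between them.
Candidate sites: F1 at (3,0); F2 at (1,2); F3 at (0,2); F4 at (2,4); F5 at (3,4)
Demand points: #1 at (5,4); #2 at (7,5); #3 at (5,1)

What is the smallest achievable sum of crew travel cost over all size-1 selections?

Open {F5}.
  #1→F5 2, #2→F5 4, #3→F5 3  ⇒ total 9.
Compare {F1}: total 11.
Compare {F4}: total 11.
No size-1 selection does better; minimum is 9.

9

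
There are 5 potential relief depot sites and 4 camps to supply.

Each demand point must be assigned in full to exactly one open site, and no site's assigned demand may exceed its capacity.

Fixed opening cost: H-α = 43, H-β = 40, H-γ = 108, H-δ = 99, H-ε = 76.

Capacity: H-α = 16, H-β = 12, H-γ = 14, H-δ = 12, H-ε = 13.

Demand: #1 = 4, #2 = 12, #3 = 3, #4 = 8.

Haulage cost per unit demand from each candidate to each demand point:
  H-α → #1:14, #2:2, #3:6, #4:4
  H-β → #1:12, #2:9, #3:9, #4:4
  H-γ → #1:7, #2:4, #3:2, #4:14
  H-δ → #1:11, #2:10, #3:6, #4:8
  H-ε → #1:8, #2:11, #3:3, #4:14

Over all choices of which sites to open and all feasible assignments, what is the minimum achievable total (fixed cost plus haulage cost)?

Open {H-α, H-β}; cheapest assignment that respects the capacities:
  H-α (cap 16, load 15): #2, #3 — cost 12×2 + 3×6 = 42
  H-β (cap 12, load 12): #1, #4 — cost 4×12 + 8×4 = 80
  Shipping 122, fixed 83 → total 205.
  Any other capacity-feasible assignment to {H-α, H-β} ships for at least 122.
Compare {H-α, H-β, H-ε}: its best feasible assignment gives total 256.
Compare {H-α, H-β, H-γ}: its best feasible assignment gives total 281.
Every other set of open sites that can feasibly serve all demand totals ≥ 256 even under its best assignment. Minimum: 205.

205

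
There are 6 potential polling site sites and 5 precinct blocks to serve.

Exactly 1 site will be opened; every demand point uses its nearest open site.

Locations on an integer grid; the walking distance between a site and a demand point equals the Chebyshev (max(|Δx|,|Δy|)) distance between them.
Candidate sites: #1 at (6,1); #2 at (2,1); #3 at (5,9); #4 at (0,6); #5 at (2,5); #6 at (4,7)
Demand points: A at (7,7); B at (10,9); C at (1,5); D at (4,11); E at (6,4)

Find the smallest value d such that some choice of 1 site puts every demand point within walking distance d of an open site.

5

Open {#3}.
  Farthest demand point is B at walking distance 5 (to #3); all others are ≤ 5.
With {#6} the worst case is 6.
With {#5} the worst case is 8.
No size-1 selection achieves below 5.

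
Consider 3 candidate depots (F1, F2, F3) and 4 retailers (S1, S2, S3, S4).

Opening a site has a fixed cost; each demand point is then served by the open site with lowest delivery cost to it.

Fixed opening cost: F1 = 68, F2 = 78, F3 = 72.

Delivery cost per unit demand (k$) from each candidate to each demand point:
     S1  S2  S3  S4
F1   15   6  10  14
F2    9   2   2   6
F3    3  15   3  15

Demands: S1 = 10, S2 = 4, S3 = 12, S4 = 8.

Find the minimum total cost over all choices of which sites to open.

Open {F2}: assign each demand point to its cheapest open site.
  S1→F2 10×9=90, S2→F2 4×2=8, S3→F2 12×2=24, S4→F2 8×6=48
  delivery cost 170, fixed 78 → total 248.
Compare {F2, F3}: delivery cost 110 + fixed 150 = 260.
Compare {F1, F2}: delivery cost 170 + fixed 146 = 316.
Compare {F3}: delivery cost 246 + fixed 72 = 318.
All other subsets cost ≥ 260. Minimum total cost: 248.

248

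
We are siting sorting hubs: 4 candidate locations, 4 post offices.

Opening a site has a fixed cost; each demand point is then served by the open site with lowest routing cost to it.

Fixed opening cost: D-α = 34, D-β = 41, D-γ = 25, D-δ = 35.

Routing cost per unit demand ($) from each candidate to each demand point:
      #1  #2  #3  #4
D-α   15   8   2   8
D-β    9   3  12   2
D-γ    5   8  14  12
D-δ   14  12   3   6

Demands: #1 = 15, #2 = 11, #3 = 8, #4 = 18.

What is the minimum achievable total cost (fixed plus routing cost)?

Open {D-α, D-β, D-γ}: assign each demand point to its cheapest open site.
  #1→D-γ 15×5=75, #2→D-β 11×3=33, #3→D-α 8×2=16, #4→D-β 18×2=36
  routing cost 160, fixed 100 → total 260.
Compare {D-β, D-γ, D-δ}: routing cost 168 + fixed 101 = 269.
Compare {D-α, D-β}: routing cost 220 + fixed 75 = 295.
Compare {D-α, D-β, D-γ, D-δ}: routing cost 160 + fixed 135 = 295.
All other subsets cost ≥ 269. Minimum total cost: 260.

260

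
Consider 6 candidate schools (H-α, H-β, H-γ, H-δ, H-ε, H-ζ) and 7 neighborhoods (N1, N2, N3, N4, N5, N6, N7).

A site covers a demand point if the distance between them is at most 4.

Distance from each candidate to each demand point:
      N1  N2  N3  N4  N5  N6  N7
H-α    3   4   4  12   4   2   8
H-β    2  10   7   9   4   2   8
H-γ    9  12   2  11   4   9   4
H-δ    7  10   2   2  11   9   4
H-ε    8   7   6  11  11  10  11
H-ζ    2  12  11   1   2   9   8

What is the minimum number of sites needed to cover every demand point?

Coverage sets (demand points within 4 of each site):
  H-α: {N1, N2, N3, N5, N6}
  H-β: {N1, N5, N6}
  H-γ: {N3, N5, N7}
  H-δ: {N3, N4, N7}
  H-ε: {}
  H-ζ: {N1, N4, N5}
No single site covers all 7 demand points.
But {H-α, H-δ} covers everything, so the minimum is 2.

2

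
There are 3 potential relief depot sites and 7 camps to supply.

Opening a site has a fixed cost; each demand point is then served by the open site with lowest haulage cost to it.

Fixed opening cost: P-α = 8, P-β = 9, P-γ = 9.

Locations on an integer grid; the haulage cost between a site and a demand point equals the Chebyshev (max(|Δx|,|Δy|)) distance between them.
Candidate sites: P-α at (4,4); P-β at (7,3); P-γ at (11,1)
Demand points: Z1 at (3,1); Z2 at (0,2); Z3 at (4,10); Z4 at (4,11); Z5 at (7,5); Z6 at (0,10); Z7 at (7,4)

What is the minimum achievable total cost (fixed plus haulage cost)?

Open {P-α}: assign each demand point to its cheapest open site.
  Z1→P-α 3, Z2→P-α 4, Z3→P-α 6, Z4→P-α 7, Z5→P-α 3, Z6→P-α 6, Z7→P-α 3
  haulage cost 32, fixed 8 → total 40.
Compare {P-β}: haulage cost 36 + fixed 9 = 45.
Compare {P-α, P-β}: haulage cost 29 + fixed 17 = 46.
Compare {P-α, P-γ}: haulage cost 32 + fixed 17 = 49.
All other subsets cost ≥ 45. Minimum total cost: 40.

40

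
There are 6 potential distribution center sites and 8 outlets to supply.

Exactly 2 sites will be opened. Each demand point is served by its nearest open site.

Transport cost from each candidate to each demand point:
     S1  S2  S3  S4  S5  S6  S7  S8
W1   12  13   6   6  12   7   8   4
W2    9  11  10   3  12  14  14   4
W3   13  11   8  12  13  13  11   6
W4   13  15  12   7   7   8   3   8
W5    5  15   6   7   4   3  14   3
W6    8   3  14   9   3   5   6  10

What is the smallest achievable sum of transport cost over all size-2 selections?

Open {W5, W6}.
  S1→W5 5, S2→W6 3, S3→W5 6, S4→W5 7, S5→W6 3, S6→W5 3, S7→W6 6, S8→W5 3  ⇒ total 36.
Compare {W1, W6}: total 41.
Compare {W2, W6}: total 42.
No size-2 selection does better; minimum is 36.

36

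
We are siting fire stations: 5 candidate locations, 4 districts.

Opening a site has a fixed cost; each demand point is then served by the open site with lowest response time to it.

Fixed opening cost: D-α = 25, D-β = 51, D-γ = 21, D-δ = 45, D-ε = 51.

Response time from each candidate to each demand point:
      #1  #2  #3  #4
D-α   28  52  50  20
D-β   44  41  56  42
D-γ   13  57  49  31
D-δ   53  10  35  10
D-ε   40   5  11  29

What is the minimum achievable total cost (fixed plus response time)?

130

Open {D-γ, D-ε}: assign each demand point to its cheapest open site.
  #1→D-γ 13, #2→D-ε 5, #3→D-ε 11, #4→D-ε 29
  response time 58, fixed 72 → total 130.
Compare {D-γ, D-δ}: response time 68 + fixed 66 = 134.
Compare {D-ε}: response time 85 + fixed 51 = 136.
Compare {D-α, D-ε}: response time 64 + fixed 76 = 140.
All other subsets cost ≥ 134. Minimum total cost: 130.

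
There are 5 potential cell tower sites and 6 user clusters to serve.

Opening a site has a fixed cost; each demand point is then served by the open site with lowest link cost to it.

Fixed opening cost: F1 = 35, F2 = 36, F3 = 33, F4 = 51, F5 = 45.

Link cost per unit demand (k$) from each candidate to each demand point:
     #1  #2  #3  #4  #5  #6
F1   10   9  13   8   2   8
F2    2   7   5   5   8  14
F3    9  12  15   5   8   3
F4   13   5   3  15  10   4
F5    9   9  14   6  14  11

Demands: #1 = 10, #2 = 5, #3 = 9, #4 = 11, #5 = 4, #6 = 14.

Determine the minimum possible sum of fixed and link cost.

298

Open {F2, F3}: assign each demand point to its cheapest open site.
  #1→F2 10×2=20, #2→F2 5×7=35, #3→F2 9×5=45, #4→F2 11×5=55, #5→F2 4×8=32, #6→F3 14×3=42
  link cost 229, fixed 69 → total 298.
Compare {F2, F4}: link cost 215 + fixed 87 = 302.
Compare {F1, F2, F3}: link cost 205 + fixed 104 = 309.
Compare {F1, F2, F4}: link cost 191 + fixed 122 = 313.
All other subsets cost ≥ 302. Minimum total cost: 298.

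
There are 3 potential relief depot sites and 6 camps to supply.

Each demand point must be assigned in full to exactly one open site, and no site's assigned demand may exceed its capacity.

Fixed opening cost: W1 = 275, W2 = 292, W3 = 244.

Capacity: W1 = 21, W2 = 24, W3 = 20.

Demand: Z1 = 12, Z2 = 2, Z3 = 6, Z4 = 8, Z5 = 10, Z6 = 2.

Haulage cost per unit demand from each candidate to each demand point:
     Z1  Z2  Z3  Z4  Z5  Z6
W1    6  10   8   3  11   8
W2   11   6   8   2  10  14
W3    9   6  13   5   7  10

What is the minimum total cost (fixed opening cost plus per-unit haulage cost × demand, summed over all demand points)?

777

Open {W1, W3}; cheapest assignment that respects the capacities:
  W1 (cap 21, load 20): Z1, Z3, Z6 — cost 12×6 + 6×8 + 2×8 = 136
  W3 (cap 20, load 20): Z2, Z4, Z5 — cost 2×6 + 8×5 + 10×7 = 122
  Shipping 258, fixed 519 → total 777.
  Any other capacity-feasible assignment to {W1, W3} ships for at least 258.
Compare {W1, W2}: its best feasible assignment gives total 831.
Compare {W2, W3}: its best feasible assignment gives total 840.
Every other set of open sites that can feasibly serve all demand totals ≥ 831 even under its best assignment. Minimum: 777.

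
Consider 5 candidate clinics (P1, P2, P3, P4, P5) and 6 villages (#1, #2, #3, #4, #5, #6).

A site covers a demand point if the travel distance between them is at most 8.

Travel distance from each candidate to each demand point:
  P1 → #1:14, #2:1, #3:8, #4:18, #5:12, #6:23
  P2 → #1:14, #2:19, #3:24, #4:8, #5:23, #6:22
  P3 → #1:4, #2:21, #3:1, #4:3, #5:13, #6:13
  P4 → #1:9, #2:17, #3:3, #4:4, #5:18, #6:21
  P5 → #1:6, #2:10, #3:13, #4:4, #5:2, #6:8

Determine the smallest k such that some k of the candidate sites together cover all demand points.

2

Coverage sets (demand points within 8 of each site):
  P1: {#2, #3}
  P2: {#4}
  P3: {#1, #3, #4}
  P4: {#3, #4}
  P5: {#1, #4, #5, #6}
No single site covers all 6 demand points.
But {P1, P5} covers everything, so the minimum is 2.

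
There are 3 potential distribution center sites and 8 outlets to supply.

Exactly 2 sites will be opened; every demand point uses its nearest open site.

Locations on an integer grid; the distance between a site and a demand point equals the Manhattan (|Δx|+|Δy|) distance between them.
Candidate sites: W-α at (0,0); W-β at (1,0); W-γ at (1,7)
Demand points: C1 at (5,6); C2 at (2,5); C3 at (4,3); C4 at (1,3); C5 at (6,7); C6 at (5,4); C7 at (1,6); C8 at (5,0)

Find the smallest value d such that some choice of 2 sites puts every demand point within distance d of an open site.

7

Open {W-α, W-γ}.
  Farthest demand point is C3 at distance 7 (to W-α); all others are ≤ 7.
With {W-β, W-γ} the worst case is 7.
With {W-α, W-β} the worst case is 12.
No size-2 selection achieves below 7.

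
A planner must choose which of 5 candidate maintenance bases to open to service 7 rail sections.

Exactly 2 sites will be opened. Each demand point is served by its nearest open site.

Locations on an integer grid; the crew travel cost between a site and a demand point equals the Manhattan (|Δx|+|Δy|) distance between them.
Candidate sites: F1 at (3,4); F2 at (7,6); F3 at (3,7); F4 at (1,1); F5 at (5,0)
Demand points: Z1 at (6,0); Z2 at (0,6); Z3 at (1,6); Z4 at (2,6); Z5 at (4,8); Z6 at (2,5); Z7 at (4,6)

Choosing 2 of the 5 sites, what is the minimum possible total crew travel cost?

Open {F3, F5}.
  Z1→F5 1, Z2→F3 4, Z3→F3 3, Z4→F3 2, Z5→F3 2, Z6→F3 3, Z7→F3 2  ⇒ total 17.
Compare {F1, F3}: total 22.
Compare {F3, F4}: total 22.
No size-2 selection does better; minimum is 17.

17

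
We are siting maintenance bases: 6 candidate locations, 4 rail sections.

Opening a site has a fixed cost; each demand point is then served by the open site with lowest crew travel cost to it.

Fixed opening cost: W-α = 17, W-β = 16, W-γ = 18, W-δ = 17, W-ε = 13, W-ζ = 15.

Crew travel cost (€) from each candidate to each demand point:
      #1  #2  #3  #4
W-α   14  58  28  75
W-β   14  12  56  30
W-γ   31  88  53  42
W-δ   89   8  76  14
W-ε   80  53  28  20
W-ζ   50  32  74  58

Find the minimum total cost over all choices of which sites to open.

Open {W-α, W-δ}: assign each demand point to its cheapest open site.
  #1→W-α 14, #2→W-δ 8, #3→W-α 28, #4→W-δ 14
  crew travel cost 64, fixed 34 → total 98.
Compare {W-β, W-ε}: crew travel cost 74 + fixed 29 = 103.
Compare {W-β, W-δ, W-ε}: crew travel cost 64 + fixed 46 = 110.
Compare {W-α, W-δ, W-ε}: crew travel cost 64 + fixed 47 = 111.
All other subsets cost ≥ 103. Minimum total cost: 98.

98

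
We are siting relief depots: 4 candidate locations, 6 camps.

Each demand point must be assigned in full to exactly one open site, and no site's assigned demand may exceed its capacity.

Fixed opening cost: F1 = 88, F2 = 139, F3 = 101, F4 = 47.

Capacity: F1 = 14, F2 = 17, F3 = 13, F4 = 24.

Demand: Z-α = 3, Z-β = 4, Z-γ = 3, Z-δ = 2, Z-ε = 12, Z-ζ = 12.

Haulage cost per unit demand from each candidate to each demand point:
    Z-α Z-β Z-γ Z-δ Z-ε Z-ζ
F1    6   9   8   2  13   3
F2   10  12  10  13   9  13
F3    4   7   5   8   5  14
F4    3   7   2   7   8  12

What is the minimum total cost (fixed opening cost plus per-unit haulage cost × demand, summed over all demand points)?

314

Open {F1, F4}; cheapest assignment that respects the capacities:
  F1 (cap 14, load 14): Z-δ, Z-ζ — cost 2×2 + 12×3 = 40
  F4 (cap 24, load 22): Z-α, Z-β, Z-γ, Z-ε — cost 3×3 + 4×7 + 3×2 + 12×8 = 139
  Shipping 179, fixed 135 → total 314.
  Any other capacity-feasible assignment to {F1, F4} ships for at least 179.
Compare {F1, F3, F4}: its best feasible assignment gives total 379.
Compare {F3, F4}: its best feasible assignment gives total 409.
Every other set of open sites that can feasibly serve all demand totals ≥ 379 even under its best assignment. Minimum: 314.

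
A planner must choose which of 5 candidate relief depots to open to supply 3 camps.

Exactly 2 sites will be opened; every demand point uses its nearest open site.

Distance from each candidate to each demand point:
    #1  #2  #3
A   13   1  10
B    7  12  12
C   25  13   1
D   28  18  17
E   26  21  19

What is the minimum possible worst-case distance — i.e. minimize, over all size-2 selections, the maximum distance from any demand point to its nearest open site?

Open {A, B}.
  Farthest demand point is #3 at distance 10 (to A); all others are ≤ 10.
With {B, C} the worst case is 12.
With {B, D} the worst case is 12.
No size-2 selection achieves below 10.

10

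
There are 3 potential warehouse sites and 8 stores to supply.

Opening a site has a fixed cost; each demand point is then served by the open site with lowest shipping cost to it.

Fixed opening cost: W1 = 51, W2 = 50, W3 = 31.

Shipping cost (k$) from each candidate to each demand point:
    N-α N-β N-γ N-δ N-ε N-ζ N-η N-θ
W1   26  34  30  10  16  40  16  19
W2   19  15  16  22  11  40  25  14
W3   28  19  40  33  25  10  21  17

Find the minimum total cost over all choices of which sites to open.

Open {W2, W3}: assign each demand point to its cheapest open site.
  N-α→W2 19, N-β→W2 15, N-γ→W2 16, N-δ→W2 22, N-ε→W2 11, N-ζ→W3 10, N-η→W3 21, N-θ→W2 14
  shipping cost 128, fixed 81 → total 209.
Compare {W2}: shipping cost 162 + fixed 50 = 212.
Compare {W3}: shipping cost 193 + fixed 31 = 224.
Compare {W1, W3}: shipping cost 144 + fixed 82 = 226.
All other subsets cost ≥ 212. Minimum total cost: 209.

209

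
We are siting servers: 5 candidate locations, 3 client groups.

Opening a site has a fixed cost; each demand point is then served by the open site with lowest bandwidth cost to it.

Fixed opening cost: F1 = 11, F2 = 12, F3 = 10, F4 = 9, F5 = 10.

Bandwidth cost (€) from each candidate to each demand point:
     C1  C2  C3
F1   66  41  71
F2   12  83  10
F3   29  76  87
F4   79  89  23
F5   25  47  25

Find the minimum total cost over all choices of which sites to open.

86

Open {F1, F2}: assign each demand point to its cheapest open site.
  C1→F2 12, C2→F1 41, C3→F2 10
  bandwidth cost 63, fixed 23 → total 86.
Compare {F2, F5}: bandwidth cost 69 + fixed 22 = 91.
Compare {F1, F2, F4}: bandwidth cost 63 + fixed 32 = 95.
Compare {F1, F2, F3}: bandwidth cost 63 + fixed 33 = 96.
All other subsets cost ≥ 91. Minimum total cost: 86.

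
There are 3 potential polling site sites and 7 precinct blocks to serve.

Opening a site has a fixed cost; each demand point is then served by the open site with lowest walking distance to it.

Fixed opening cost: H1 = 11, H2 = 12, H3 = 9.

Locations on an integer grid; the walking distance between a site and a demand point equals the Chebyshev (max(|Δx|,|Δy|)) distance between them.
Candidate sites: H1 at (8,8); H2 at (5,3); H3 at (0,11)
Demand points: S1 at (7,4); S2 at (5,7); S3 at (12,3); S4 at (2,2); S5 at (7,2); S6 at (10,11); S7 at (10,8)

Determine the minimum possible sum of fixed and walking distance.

40

Open {H1}: assign each demand point to its cheapest open site.
  S1→H1 4, S2→H1 3, S3→H1 5, S4→H1 6, S5→H1 6, S6→H1 3, S7→H1 2
  walking distance 29, fixed 11 → total 40.
Compare {H2}: walking distance 31 + fixed 12 = 43.
Compare {H1, H2}: walking distance 20 + fixed 23 = 43.
Compare {H1, H3}: walking distance 29 + fixed 20 = 49.
All other subsets cost ≥ 43. Minimum total cost: 40.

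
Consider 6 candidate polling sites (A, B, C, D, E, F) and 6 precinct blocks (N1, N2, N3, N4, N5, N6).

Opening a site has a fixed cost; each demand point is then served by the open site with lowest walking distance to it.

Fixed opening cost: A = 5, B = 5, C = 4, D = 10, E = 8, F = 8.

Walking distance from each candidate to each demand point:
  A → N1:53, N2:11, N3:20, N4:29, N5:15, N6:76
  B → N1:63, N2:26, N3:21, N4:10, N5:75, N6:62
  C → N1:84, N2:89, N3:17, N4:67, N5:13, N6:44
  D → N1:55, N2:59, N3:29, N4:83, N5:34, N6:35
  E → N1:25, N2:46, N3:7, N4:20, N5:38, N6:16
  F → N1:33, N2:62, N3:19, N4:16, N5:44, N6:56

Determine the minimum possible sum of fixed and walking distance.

Open {A, B, E}: assign each demand point to its cheapest open site.
  N1→E 25, N2→A 11, N3→E 7, N4→B 10, N5→A 15, N6→E 16
  walking distance 84, fixed 18 → total 102.
Compare {A, B, C, E}: walking distance 82 + fixed 22 = 104.
Compare {A, E}: walking distance 94 + fixed 13 = 107.
Compare {A, C, E}: walking distance 92 + fixed 17 = 109.
All other subsets cost ≥ 104. Minimum total cost: 102.

102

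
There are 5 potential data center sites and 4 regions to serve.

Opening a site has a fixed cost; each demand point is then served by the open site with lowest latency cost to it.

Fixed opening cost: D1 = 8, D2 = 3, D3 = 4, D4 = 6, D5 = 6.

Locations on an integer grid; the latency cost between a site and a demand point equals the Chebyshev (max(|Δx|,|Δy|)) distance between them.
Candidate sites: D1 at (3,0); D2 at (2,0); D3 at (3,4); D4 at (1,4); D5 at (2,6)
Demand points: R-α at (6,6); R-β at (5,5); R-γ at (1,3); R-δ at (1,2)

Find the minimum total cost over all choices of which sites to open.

13

Open {D3}: assign each demand point to its cheapest open site.
  R-α→D3 3, R-β→D3 2, R-γ→D3 2, R-δ→D3 2
  latency cost 9, fixed 4 → total 13.
Compare {D2, D3}: latency cost 9 + fixed 7 = 16.
Compare {D4}: latency cost 12 + fixed 6 = 18.
Compare {D3, D4}: latency cost 8 + fixed 10 = 18.
All other subsets cost ≥ 16. Minimum total cost: 13.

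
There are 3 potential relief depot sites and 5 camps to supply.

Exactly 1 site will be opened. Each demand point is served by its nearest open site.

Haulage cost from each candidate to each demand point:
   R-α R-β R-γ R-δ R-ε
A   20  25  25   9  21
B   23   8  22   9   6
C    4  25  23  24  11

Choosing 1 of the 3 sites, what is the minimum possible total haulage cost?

68

Open {B}.
  R-α→B 23, R-β→B 8, R-γ→B 22, R-δ→B 9, R-ε→B 6  ⇒ total 68.
Compare {C}: total 87.
Compare {A}: total 100.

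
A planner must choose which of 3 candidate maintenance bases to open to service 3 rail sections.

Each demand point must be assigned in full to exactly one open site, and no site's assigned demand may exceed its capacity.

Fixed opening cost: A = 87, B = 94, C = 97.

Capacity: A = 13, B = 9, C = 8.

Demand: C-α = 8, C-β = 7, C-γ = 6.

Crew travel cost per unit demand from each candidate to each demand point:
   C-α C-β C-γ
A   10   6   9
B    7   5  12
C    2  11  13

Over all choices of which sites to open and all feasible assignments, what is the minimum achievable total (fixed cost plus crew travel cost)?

296

Open {A, C}; cheapest assignment that respects the capacities:
  A (cap 13, load 13): C-β, C-γ — cost 7×6 + 6×9 = 96
  C (cap 8, load 8): C-α — cost 8×2 = 16
  Shipping 112, fixed 184 → total 296.
  Any other capacity-feasible assignment to {A, C} ships for at least 112.
Compare {A, B}: its best feasible assignment gives total 333.
Compare {A, B, C}: its best feasible assignment gives total 383.
Every other set of open sites that can feasibly serve all demand totals ≥ 333 even under its best assignment. Minimum: 296.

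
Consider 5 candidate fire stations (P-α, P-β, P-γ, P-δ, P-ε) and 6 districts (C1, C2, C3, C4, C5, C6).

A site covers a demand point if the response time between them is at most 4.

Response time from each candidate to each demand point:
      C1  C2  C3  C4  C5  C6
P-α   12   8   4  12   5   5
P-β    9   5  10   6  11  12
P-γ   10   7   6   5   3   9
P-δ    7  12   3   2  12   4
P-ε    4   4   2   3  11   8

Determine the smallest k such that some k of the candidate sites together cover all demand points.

3

Coverage sets (demand points within 4 of each site):
  P-α: {C3}
  P-β: {}
  P-γ: {C5}
  P-δ: {C3, C4, C6}
  P-ε: {C1, C2, C3, C4}
No 2 sites suffice: every size-2 union leaves at least one demand point uncovered.
But {P-γ, P-δ, P-ε} covers everything, so the minimum is 3.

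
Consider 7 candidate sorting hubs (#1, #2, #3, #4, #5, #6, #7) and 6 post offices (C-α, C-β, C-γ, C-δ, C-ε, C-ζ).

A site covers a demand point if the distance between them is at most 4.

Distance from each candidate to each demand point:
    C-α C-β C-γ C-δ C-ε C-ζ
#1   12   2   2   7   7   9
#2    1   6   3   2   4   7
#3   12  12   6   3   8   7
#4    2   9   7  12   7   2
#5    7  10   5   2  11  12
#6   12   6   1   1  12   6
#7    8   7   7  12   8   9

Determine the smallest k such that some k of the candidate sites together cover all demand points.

3

Coverage sets (demand points within 4 of each site):
  #1: {C-β, C-γ}
  #2: {C-α, C-γ, C-δ, C-ε}
  #3: {C-δ}
  #4: {C-α, C-ζ}
  #5: {C-δ}
  #6: {C-γ, C-δ}
  #7: {}
No 2 sites suffice: every size-2 union leaves at least one demand point uncovered.
But {#1, #2, #4} covers everything, so the minimum is 3.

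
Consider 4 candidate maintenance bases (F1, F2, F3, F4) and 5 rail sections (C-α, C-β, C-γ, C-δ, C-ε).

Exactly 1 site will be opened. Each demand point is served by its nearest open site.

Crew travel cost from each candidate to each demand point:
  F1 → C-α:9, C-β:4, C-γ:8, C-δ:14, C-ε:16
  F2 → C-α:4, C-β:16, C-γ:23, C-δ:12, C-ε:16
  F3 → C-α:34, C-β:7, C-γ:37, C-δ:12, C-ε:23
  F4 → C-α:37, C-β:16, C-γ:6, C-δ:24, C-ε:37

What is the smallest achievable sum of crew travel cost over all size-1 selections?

Open {F1}.
  C-α→F1 9, C-β→F1 4, C-γ→F1 8, C-δ→F1 14, C-ε→F1 16  ⇒ total 51.
Compare {F2}: total 71.
Compare {F3}: total 113.
No size-1 selection does better; minimum is 51.

51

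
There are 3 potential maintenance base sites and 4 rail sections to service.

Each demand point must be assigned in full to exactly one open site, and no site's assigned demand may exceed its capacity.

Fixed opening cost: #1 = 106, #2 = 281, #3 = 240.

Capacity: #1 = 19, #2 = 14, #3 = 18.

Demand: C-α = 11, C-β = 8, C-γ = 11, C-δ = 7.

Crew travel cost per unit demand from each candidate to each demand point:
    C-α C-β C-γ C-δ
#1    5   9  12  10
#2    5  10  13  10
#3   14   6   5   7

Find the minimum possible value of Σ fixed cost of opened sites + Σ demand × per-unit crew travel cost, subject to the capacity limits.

Open {#1, #3}; cheapest assignment that respects the capacities:
  #1 (cap 19, load 19): C-α, C-β — cost 11×5 + 8×9 = 127
  #3 (cap 18, load 18): C-γ, C-δ — cost 11×5 + 7×7 = 104
  Shipping 231, fixed 346 → total 577.
  Any other capacity-feasible assignment to {#1, #3} ships for at least 231.
Compare {#1, #2, #3}: its best feasible assignment gives total 858.
Every other set of open sites that can feasibly serve all demand totals ≥ 858 even under its best assignment. Minimum: 577.

577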